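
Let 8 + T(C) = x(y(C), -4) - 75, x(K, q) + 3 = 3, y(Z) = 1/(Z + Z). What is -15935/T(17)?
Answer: 15935/83 ≈ 191.99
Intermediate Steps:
y(Z) = 1/(2*Z)
x(K, q) = 0 (x(K, q) = -3 + 3 = 0)
T(C) = -83 (T(C) = -8 + (0 - 75) = -8 - 75 = -83)
-15935/T(17) = -15935/(-83) = -15935*(-1/83) = 15935/83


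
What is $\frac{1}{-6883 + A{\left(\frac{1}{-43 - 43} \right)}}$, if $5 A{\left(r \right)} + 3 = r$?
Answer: $- \frac{430}{2959949} \approx -0.00014527$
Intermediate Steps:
$A{\left(r \right)} = - \frac{3}{5} + \frac{r}{5}$
$\frac{1}{-6883 + A{\left(\frac{1}{-43 - 43} \right)}} = \frac{1}{-6883 - \left(\frac{3}{5} - \frac{1}{5 \left(-43 - 43\right)}\right)} = \frac{1}{-6883 - \left(\frac{3}{5} - \frac{1}{5 \left(-86\right)}\right)} = \frac{1}{-6883 + \left(- \frac{3}{5} + \frac{1}{5} \left(- \frac{1}{86}\right)\right)} = \frac{1}{-6883 - \frac{259}{430}} = \frac{1}{- \frac{2959949}{430}} = - \frac{430}{2959949}$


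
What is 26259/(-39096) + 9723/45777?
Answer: -91325315/198855288 ≈ -0.45926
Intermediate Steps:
26259/(-39096) + 9723/45777 = 26259*(-1/39096) + 9723*(1/45777) = -8753/13032 + 3241/15259 = -91325315/198855288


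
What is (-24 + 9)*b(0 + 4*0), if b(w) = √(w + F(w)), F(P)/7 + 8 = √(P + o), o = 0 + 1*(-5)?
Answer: -15*√(-56 + 7*I*√5) ≈ -15.539 - 113.32*I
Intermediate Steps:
o = -5 (o = 0 - 5 = -5)
F(P) = -56 + 7*√(-5 + P) (F(P) = -56 + 7*√(P - 5) = -56 + 7*√(-5 + P))
b(w) = √(-56 + w + 7*√(-5 + w)) (b(w) = √(w + (-56 + 7*√(-5 + w))) = √(-56 + w + 7*√(-5 + w)))
(-24 + 9)*b(0 + 4*0) = (-24 + 9)*√(-56 + (0 + 4*0) + 7*√(-5 + (0 + 4*0))) = -15*√(-56 + (0 + 0) + 7*√(-5 + (0 + 0))) = -15*√(-56 + 0 + 7*√(-5 + 0)) = -15*√(-56 + 0 + 7*√(-5)) = -15*√(-56 + 0 + 7*(I*√5)) = -15*√(-56 + 0 + 7*I*√5) = -15*√(-56 + 7*I*√5)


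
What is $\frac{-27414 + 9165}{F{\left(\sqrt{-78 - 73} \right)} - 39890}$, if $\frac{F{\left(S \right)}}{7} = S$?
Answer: $\frac{727952610}{1591219499} + \frac{127743 i \sqrt{151}}{1591219499} \approx 0.45748 + 0.0009865 i$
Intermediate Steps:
$F{\left(S \right)} = 7 S$
$\frac{-27414 + 9165}{F{\left(\sqrt{-78 - 73} \right)} - 39890} = \frac{-27414 + 9165}{7 \sqrt{-78 - 73} - 39890} = - \frac{18249}{7 \sqrt{-151} - 39890} = - \frac{18249}{7 i \sqrt{151} - 39890} = - \frac{18249}{-39890 + 7 i \sqrt{151}}$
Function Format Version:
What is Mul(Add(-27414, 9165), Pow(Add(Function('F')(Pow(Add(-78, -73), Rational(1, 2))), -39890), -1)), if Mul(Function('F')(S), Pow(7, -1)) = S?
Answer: Add(Rational(727952610, 1591219499), Mul(Rational(127743, 1591219499), I, Pow(151, Rational(1, 2)))) ≈ Add(0.45748, Mul(0.00098650, I))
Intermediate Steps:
Function('F')(S) = Mul(7, S)
Mul(Add(-27414, 9165), Pow(Add(Function('F')(Pow(Add(-78, -73), Rational(1, 2))), -39890), -1)) = Mul(Add(-27414, 9165), Pow(Add(Mul(7, Pow(Add(-78, -73), Rational(1, 2))), -39890), -1)) = Mul(-18249, Pow(Add(Mul(7, Pow(-151, Rational(1, 2))), -39890), -1)) = Mul(-18249, Pow(Add(Mul(7, Mul(I, Pow(151, Rational(1, 2)))), -39890), -1)) = Mul(-18249, Pow(Add(Mul(7, I, Pow(151, Rational(1, 2))), -39890), -1)) = Mul(-18249, Pow(Add(-39890, Mul(7, I, Pow(151, Rational(1, 2)))), -1))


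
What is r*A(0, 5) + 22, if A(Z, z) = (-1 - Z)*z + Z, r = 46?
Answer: -208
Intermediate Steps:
A(Z, z) = Z + z*(-1 - Z) (A(Z, z) = z*(-1 - Z) + Z = Z + z*(-1 - Z))
r*A(0, 5) + 22 = 46*(0 - 1*5 - 1*0*5) + 22 = 46*(0 - 5 + 0) + 22 = 46*(-5) + 22 = -230 + 22 = -208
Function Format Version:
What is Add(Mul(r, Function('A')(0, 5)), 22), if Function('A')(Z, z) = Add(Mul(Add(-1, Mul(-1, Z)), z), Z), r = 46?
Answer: -208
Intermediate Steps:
Function('A')(Z, z) = Add(Z, Mul(z, Add(-1, Mul(-1, Z)))) (Function('A')(Z, z) = Add(Mul(z, Add(-1, Mul(-1, Z))), Z) = Add(Z, Mul(z, Add(-1, Mul(-1, Z)))))
Add(Mul(r, Function('A')(0, 5)), 22) = Add(Mul(46, Add(0, Mul(-1, 5), Mul(-1, 0, 5))), 22) = Add(Mul(46, Add(0, -5, 0)), 22) = Add(Mul(46, -5), 22) = Add(-230, 22) = -208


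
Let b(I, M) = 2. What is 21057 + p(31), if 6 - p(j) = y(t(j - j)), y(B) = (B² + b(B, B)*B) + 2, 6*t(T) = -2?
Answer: 189554/9 ≈ 21062.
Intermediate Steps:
t(T) = -⅓ (t(T) = (⅙)*(-2) = -⅓)
y(B) = 2 + B² + 2*B (y(B) = (B² + 2*B) + 2 = 2 + B² + 2*B)
p(j) = 41/9 (p(j) = 6 - (2 + (-⅓)² + 2*(-⅓)) = 6 - (2 + ⅑ - ⅔) = 6 - 1*13/9 = 6 - 13/9 = 41/9)
21057 + p(31) = 21057 + 41/9 = 189554/9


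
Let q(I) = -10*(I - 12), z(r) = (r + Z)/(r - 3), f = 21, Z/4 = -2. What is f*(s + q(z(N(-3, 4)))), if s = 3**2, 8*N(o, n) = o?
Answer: 19691/9 ≈ 2187.9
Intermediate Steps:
Z = -8 (Z = 4*(-2) = -8)
N(o, n) = o/8
s = 9
z(r) = (-8 + r)/(-3 + r) (z(r) = (r - 8)/(r - 3) = (-8 + r)/(-3 + r))
q(I) = 120 - 10*I (q(I) = -10*(-12 + I) = 120 - 10*I)
f*(s + q(z(N(-3, 4)))) = 21*(9 + (120 - 10*(-8 + (1/8)*(-3))/(-3 + (1/8)*(-3)))) = 21*(9 + (120 - 10*(-8 - 3/8)/(-3 - 3/8))) = 21*(9 + (120 - 10*(-67)/((-27/8)*8))) = 21*(9 + (120 - (-80)*(-67)/(27*8))) = 21*(9 + (120 - 10*67/27)) = 21*(9 + (120 - 670/27)) = 21*(9 + 2570/27) = 21*(2813/27) = 19691/9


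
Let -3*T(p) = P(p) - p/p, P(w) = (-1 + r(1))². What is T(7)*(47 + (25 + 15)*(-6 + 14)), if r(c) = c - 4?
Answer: -1835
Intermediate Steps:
r(c) = -4 + c
P(w) = 16 (P(w) = (-1 + (-4 + 1))² = (-1 - 3)² = (-4)² = 16)
T(p) = -5 (T(p) = -(16 - p/p)/3 = -(16 - 1*1)/3 = -(16 - 1)/3 = -⅓*15 = -5)
T(7)*(47 + (25 + 15)*(-6 + 14)) = -5*(47 + (25 + 15)*(-6 + 14)) = -5*(47 + 40*8) = -5*(47 + 320) = -5*367 = -1835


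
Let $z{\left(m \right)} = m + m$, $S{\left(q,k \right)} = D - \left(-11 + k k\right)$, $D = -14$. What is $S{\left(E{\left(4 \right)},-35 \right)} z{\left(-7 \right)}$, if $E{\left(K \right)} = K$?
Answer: $17192$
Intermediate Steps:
$S{\left(q,k \right)} = -3 - k^{2}$ ($S{\left(q,k \right)} = -14 - \left(-11 + k k\right) = -14 - \left(-11 + k^{2}\right) = -3 - k^{2}$)
$z{\left(m \right)} = 2 m$
$S{\left(E{\left(4 \right)},-35 \right)} z{\left(-7 \right)} = \left(-3 - \left(-35\right)^{2}\right) 2 \left(-7\right) = \left(-3 - 1225\right) \left(-14\right) = \left(-1228\right) \left(-14\right) = 17192$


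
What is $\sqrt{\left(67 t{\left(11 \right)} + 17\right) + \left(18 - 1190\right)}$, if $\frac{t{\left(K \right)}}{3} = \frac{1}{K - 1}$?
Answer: $\frac{3 i \sqrt{12610}}{10} \approx 33.688 i$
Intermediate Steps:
$t{\left(K \right)} = \frac{3}{-1 + K}$ ($t{\left(K \right)} = \frac{3}{K - 1} = \frac{3}{-1 + K}$)
$\sqrt{\left(67 t{\left(11 \right)} + 17\right) + \left(18 - 1190\right)} = \sqrt{\left(67 \frac{3}{-1 + 11} + 17\right) + \left(18 - 1190\right)} = \sqrt{\left(67 \cdot \frac{3}{10} + 17\right) + \left(18 - 1190\right)} = \sqrt{\left(67 \cdot 3 \cdot \frac{1}{10} + 17\right) - 1172} = \sqrt{\left(67 \cdot \frac{3}{10} + 17\right) - 1172} = \sqrt{\left(\frac{201}{10} + 17\right) - 1172} = \sqrt{\frac{371}{10} - 1172} = \sqrt{- \frac{11349}{10}} = \frac{3 i \sqrt{12610}}{10}$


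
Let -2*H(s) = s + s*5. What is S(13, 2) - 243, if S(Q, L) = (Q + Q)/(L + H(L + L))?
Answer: -1228/5 ≈ -245.60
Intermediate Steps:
H(s) = -3*s (H(s) = -(s + s*5)/2 = -(s + 5*s)/2 = -3*s)
S(Q, L) = -2*Q/(5*L) (S(Q, L) = (Q + Q)/(L - 3*(L + L)) = (2*Q)/(L - 6*L) = (2*Q)/((-5*L)) = (2*Q)*(-1/(5*L)) = -2*Q/(5*L))
S(13, 2) - 243 = -⅖*13/2 - 243 = -⅖*13*½ - 243 = -13/5 - 243 = -1228/5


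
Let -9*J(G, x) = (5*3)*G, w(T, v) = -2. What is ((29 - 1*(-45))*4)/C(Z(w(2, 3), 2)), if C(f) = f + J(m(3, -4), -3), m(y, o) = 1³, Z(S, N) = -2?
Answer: -888/11 ≈ -80.727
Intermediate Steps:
m(y, o) = 1
J(G, x) = -5*G/3 (J(G, x) = -5*3*G/9 = -5*G/3)
C(f) = -5/3 + f (C(f) = f - 5/3*1 = f - 5/3 = -5/3 + f)
((29 - 1*(-45))*4)/C(Z(w(2, 3), 2)) = ((29 - 1*(-45))*4)/(-5/3 - 2) = ((29 + 45)*4)/(-11/3) = (74*4)*(-3/11) = 296*(-3/11) = -888/11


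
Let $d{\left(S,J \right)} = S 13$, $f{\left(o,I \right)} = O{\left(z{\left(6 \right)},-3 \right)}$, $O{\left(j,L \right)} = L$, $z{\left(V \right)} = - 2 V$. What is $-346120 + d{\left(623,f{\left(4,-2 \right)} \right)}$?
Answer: $-338021$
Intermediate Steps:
$f{\left(o,I \right)} = -3$
$d{\left(S,J \right)} = 13 S$
$-346120 + d{\left(623,f{\left(4,-2 \right)} \right)} = -346120 + 13 \cdot 623 = -346120 + 8099 = -338021$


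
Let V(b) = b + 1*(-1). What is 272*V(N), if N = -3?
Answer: -1088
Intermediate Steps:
V(b) = -1 + b (V(b) = b - 1 = -1 + b)
272*V(N) = 272*(-1 - 3) = 272*(-4) = -1088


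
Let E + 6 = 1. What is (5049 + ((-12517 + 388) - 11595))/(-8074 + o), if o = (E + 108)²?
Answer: -1245/169 ≈ -7.3669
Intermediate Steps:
E = -5 (E = -6 + 1 = -5)
o = 10609 (o = (-5 + 108)² = 103² = 10609)
(5049 + ((-12517 + 388) - 11595))/(-8074 + o) = (5049 + ((-12517 + 388) - 11595))/(-8074 + 10609) = (5049 + (-12129 - 11595))/2535 = (5049 - 23724)*(1/2535) = -18675*1/2535 = -1245/169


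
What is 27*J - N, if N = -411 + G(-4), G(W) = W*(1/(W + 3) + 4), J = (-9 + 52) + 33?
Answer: 2475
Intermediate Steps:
J = 76 (J = 43 + 33 = 76)
G(W) = W*(4 + 1/(3 + W)) (G(W) = W*(1/(3 + W) + 4) = W*(4 + 1/(3 + W)))
N = -423 (N = -411 - 4*(13 + 4*(-4))/(3 - 4) = -411 - 4*(13 - 16)/(-1) = -411 - 4*(-1)*(-3) = -411 - 12 = -423)
27*J - N = 27*76 - 1*(-423) = 2052 + 423 = 2475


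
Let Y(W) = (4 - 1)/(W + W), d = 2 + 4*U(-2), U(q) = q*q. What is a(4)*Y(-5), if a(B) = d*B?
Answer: -108/5 ≈ -21.600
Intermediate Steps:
U(q) = q**2
d = 18 (d = 2 + 4*(-2)**2 = 2 + 4*4 = 2 + 16 = 18)
a(B) = 18*B
Y(W) = 3/(2*W) (Y(W) = 3/((2*W)) = 3*(1/(2*W)) = 3/(2*W))
a(4)*Y(-5) = (18*4)*((3/2)/(-5)) = 72*((3/2)*(-1/5)) = 72*(-3/10) = -108/5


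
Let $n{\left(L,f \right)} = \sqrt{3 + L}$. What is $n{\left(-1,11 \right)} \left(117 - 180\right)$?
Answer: $- 63 \sqrt{2} \approx -89.095$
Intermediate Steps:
$n{\left(-1,11 \right)} \left(117 - 180\right) = \sqrt{3 - 1} \left(117 - 180\right) = \sqrt{2} \left(117 - 180\right) = \sqrt{2} \left(-63\right) = - 63 \sqrt{2}$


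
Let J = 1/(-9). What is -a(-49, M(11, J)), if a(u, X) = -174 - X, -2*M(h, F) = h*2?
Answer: 163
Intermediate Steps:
J = -1/9 ≈ -0.11111
M(h, F) = -h (M(h, F) = -h*2/2 = -h)
-a(-49, M(11, J)) = -(-174 - (-1)*11) = -(-174 - 1*(-11)) = -(-174 + 11) = -1*(-163) = 163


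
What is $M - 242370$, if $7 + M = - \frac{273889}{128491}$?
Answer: $- \frac{2831230636}{11681} \approx -2.4238 \cdot 10^{5}$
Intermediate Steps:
$M = - \frac{106666}{11681}$ ($M = -7 - \frac{273889}{128491} = -7 - \frac{24899}{11681} = - \frac{106666}{11681} \approx -9.1316$)
$M - 242370 = - \frac{106666}{11681} - 242370 = - \frac{2831230636}{11681}$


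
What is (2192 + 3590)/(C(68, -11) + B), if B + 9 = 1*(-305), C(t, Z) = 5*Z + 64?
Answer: -5782/305 ≈ -18.957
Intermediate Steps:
C(t, Z) = 64 + 5*Z
B = -314 (B = -9 + 1*(-305) = -9 - 305 = -314)
(2192 + 3590)/(C(68, -11) + B) = (2192 + 3590)/((64 + 5*(-11)) - 314) = 5782/((64 - 55) - 314) = 5782/(9 - 314) = 5782/(-305) = 5782*(-1/305) = -5782/305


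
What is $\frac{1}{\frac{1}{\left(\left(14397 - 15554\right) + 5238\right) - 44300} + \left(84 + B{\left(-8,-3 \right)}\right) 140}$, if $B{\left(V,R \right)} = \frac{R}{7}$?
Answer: $\frac{40219}{470562299} \approx 8.547 \cdot 10^{-5}$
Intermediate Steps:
$B{\left(V,R \right)} = \frac{R}{7}$ ($B{\left(V,R \right)} = R \frac{1}{7} = \frac{R}{7}$)
$\frac{1}{\frac{1}{\left(\left(14397 - 15554\right) + 5238\right) - 44300} + \left(84 + B{\left(-8,-3 \right)}\right) 140} = \frac{1}{\frac{1}{\left(\left(14397 - 15554\right) + 5238\right) - 44300} + \left(84 + \frac{1}{7} \left(-3\right)\right) 140} = \frac{1}{\frac{1}{\left(-1157 + 5238\right) - 44300} + \left(84 - \frac{3}{7}\right) 140} = \frac{1}{\frac{1}{4081 - 44300} + \frac{585}{7} \cdot 140} = \frac{1}{\frac{1}{-40219} + 11700} = \frac{1}{- \frac{1}{40219} + 11700} = \frac{1}{\frac{470562299}{40219}} = \frac{40219}{470562299}$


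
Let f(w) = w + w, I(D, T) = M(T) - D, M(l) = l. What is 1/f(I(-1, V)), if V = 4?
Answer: ⅒ ≈ 0.10000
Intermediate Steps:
I(D, T) = T - D
f(w) = 2*w
1/f(I(-1, V)) = 1/(2*(4 - 1*(-1))) = 1/(2*(4 + 1)) = 1/(2*5) = 1/10 = ⅒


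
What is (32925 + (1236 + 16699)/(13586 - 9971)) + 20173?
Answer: 38393441/723 ≈ 53103.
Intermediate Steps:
(32925 + (1236 + 16699)/(13586 - 9971)) + 20173 = (32925 + 17935/3615) + 20173 = (32925 + 17935*(1/3615)) + 20173 = (32925 + 3587/723) + 20173 = 23808362/723 + 20173 = 38393441/723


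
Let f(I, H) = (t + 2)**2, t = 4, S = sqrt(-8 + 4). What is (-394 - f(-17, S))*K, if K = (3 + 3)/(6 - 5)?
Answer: -2580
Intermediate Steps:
S = 2*I (S = sqrt(-4) = 2*I ≈ 2.0*I)
f(I, H) = 36 (f(I, H) = (4 + 2)**2 = 6**2 = 36)
K = 6 (K = 6/1 = 6*1 = 6)
(-394 - f(-17, S))*K = (-394 - 1*36)*6 = (-394 - 36)*6 = -430*6 = -2580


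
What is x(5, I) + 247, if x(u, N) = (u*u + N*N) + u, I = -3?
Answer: 286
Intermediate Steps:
x(u, N) = u + N**2 + u**2 (x(u, N) = (u**2 + N**2) + u = (N**2 + u**2) + u = u + N**2 + u**2)
x(5, I) + 247 = (5 + (-3)**2 + 5**2) + 247 = (5 + 9 + 25) + 247 = 39 + 247 = 286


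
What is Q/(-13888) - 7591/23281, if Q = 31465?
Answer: -3861569/1489984 ≈ -2.5917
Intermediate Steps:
Q/(-13888) - 7591/23281 = 31465/(-13888) - 7591/23281 = 31465*(-1/13888) - 7591*1/23281 = -145/64 - 7591/23281 = -3861569/1489984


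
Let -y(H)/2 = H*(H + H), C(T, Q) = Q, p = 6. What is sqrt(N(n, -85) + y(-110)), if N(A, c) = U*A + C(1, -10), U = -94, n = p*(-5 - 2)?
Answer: I*sqrt(44462) ≈ 210.86*I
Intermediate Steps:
n = -42 (n = 6*(-5 - 2) = 6*(-7) = -42)
N(A, c) = -10 - 94*A (N(A, c) = -94*A - 10 = -10 - 94*A)
y(H) = -4*H**2 (y(H) = -2*H*(H + H) = -2*H*2*H = -4*H**2)
sqrt(N(n, -85) + y(-110)) = sqrt((-10 - 94*(-42)) - 4*(-110)**2) = sqrt((-10 + 3948) - 4*12100) = sqrt(3938 - 48400) = sqrt(-44462) = I*sqrt(44462)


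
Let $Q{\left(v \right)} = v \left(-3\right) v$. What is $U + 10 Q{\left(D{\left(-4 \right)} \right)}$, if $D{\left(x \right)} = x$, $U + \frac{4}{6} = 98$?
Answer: $- \frac{1148}{3} \approx -382.67$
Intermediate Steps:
$U = \frac{292}{3}$ ($U = - \frac{2}{3} + 98 = \frac{292}{3} \approx 97.333$)
$Q{\left(v \right)} = - 3 v^{2}$ ($Q{\left(v \right)} = - 3 v v = - 3 v^{2}$)
$U + 10 Q{\left(D{\left(-4 \right)} \right)} = \frac{292}{3} + 10 \left(- 3 \left(-4\right)^{2}\right) = \frac{292}{3} + 10 \left(\left(-3\right) 16\right) = \frac{292}{3} + 10 \left(-48\right) = \frac{292}{3} - 480 = - \frac{1148}{3}$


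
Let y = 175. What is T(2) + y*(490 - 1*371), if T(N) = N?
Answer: 20827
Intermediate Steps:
T(2) + y*(490 - 1*371) = 2 + 175*(490 - 1*371) = 2 + 175*(490 - 371) = 2 + 175*119 = 2 + 20825 = 20827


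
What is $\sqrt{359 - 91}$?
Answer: $2 \sqrt{67} \approx 16.371$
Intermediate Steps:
$\sqrt{359 - 91} = \sqrt{268} = 2 \sqrt{67}$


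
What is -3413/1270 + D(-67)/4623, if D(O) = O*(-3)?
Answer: -77229/29210 ≈ -2.6439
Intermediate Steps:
D(O) = -3*O
-3413/1270 + D(-67)/4623 = -3413/1270 - 3*(-67)/4623 = -3413*1/1270 + 201*(1/4623) = -3413/1270 + 1/23 = -77229/29210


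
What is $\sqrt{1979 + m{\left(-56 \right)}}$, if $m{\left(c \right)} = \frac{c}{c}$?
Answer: $6 \sqrt{55} \approx 44.497$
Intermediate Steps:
$m{\left(c \right)} = 1$
$\sqrt{1979 + m{\left(-56 \right)}} = \sqrt{1979 + 1} = \sqrt{1980} = 6 \sqrt{55}$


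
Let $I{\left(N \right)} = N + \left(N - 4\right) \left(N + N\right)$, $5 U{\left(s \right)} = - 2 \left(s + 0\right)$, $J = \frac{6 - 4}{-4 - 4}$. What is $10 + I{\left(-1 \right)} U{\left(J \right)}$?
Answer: $\frac{109}{10} \approx 10.9$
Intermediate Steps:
$J = - \frac{1}{4}$ ($J = \frac{2}{-8} = 2 \left(- \frac{1}{8}\right) = - \frac{1}{4} \approx -0.25$)
$U{\left(s \right)} = - \frac{2 s}{5}$ ($U{\left(s \right)} = \frac{\left(-2\right) \left(s + 0\right)}{5} = \frac{\left(-2\right) s}{5} = - \frac{2 s}{5}$)
$I{\left(N \right)} = N + 2 N \left(-4 + N\right)$ ($I{\left(N \right)} = N + \left(-4 + N\right) 2 N = N + 2 N \left(-4 + N\right)$)
$10 + I{\left(-1 \right)} U{\left(J \right)} = 10 + - (-7 + 2 \left(-1\right)) \left(\left(- \frac{2}{5}\right) \left(- \frac{1}{4}\right)\right) = 10 + - (-7 - 2) \frac{1}{10} = 10 + \left(-1\right) \left(-9\right) \frac{1}{10} = 10 + 9 \cdot \frac{1}{10} = 10 + \frac{9}{10} = \frac{109}{10}$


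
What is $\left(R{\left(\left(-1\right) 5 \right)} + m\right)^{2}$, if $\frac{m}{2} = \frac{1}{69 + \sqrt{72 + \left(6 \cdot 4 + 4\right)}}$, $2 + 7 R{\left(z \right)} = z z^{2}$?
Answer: $\frac{100380361}{305809} \approx 328.25$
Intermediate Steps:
$R{\left(z \right)} = - \frac{2}{7} + \frac{z^{3}}{7}$ ($R{\left(z \right)} = - \frac{2}{7} + \frac{z z^{2}}{7} = - \frac{2}{7} + \frac{z^{3}}{7}$)
$m = \frac{2}{79}$ ($m = \frac{2}{69 + \sqrt{72 + \left(6 \cdot 4 + 4\right)}} = \frac{2}{69 + \sqrt{72 + \left(24 + 4\right)}} = \frac{2}{69 + \sqrt{72 + 28}} = \frac{2}{69 + \sqrt{100}} = \frac{2}{69 + 10} = \frac{2}{79} \approx 0.025316$)
$\left(R{\left(\left(-1\right) 5 \right)} + m\right)^{2} = \left(\left(- \frac{2}{7} + \frac{\left(\left(-1\right) 5\right)^{3}}{7}\right) + \frac{2}{79}\right)^{2} = \left(\left(- \frac{2}{7} + \frac{\left(-5\right)^{3}}{7}\right) + \frac{2}{79}\right)^{2} = \left(\left(- \frac{2}{7} + \frac{1}{7} \left(-125\right)\right) + \frac{2}{79}\right)^{2} = \left(\left(- \frac{2}{7} - \frac{125}{7}\right) + \frac{2}{79}\right)^{2} = \left(- \frac{127}{7} + \frac{2}{79}\right)^{2} = \left(- \frac{10019}{553}\right)^{2} = \frac{100380361}{305809}$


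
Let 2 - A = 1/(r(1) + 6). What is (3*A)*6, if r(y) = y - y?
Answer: 33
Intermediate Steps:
r(y) = 0
A = 11/6 (A = 2 - 1/(0 + 6) = 2 - 1/6 = 2 - 1*⅙ = 2 - ⅙ = 11/6 ≈ 1.8333)
(3*A)*6 = (3*(11/6))*6 = (11/2)*6 = 33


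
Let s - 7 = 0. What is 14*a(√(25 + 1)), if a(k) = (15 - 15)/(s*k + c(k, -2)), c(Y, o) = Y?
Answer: 0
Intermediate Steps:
s = 7 (s = 7 + 0 = 7)
a(k) = 0 (a(k) = (15 - 15)/(7*k + k) = 0/((8*k)) = 0*(1/(8*k)) = 0)
14*a(√(25 + 1)) = 14*0 = 0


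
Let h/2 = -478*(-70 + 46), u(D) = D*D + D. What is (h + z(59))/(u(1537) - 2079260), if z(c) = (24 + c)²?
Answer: 29833/284646 ≈ 0.10481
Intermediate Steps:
u(D) = D + D² (u(D) = D² + D = D + D²)
h = 22944 (h = 2*(-478*(-70 + 46)) = 2*(-478*(-24)) = 2*11472 = 22944)
(h + z(59))/(u(1537) - 2079260) = (22944 + (24 + 59)²)/(1537*(1 + 1537) - 2079260) = (22944 + 83²)/(1537*1538 - 2079260) = (22944 + 6889)/(2363906 - 2079260) = 29833/284646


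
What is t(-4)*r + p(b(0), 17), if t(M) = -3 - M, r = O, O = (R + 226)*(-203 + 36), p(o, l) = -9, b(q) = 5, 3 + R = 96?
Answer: -53282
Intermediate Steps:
R = 93 (R = -3 + 96 = 93)
O = -53273 (O = (93 + 226)*(-203 + 36) = 319*(-167) = -53273)
r = -53273
t(-4)*r + p(b(0), 17) = (-3 - 1*(-4))*(-53273) - 9 = (-3 + 4)*(-53273) - 9 = 1*(-53273) - 9 = -53273 - 9 = -53282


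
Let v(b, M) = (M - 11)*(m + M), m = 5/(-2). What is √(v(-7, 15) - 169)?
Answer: I*√119 ≈ 10.909*I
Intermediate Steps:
m = -5/2 (m = 5*(-½) = -5/2 ≈ -2.5000)
v(b, M) = (-11 + M)*(-5/2 + M) (v(b, M) = (M - 11)*(-5/2 + M) = (-11 + M)*(-5/2 + M))
√(v(-7, 15) - 169) = √((55/2 + 15² - 27/2*15) - 169) = √((55/2 + 225 - 405/2) - 169) = √(50 - 169) = √(-119) = I*√119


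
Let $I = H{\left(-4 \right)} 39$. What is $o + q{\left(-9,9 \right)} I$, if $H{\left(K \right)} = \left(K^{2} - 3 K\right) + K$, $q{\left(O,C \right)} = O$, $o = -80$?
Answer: $-8504$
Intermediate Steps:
$H{\left(K \right)} = K^{2} - 2 K$
$I = 936$ ($I = - 4 \left(-2 - 4\right) 39 = \left(-4\right) \left(-6\right) 39 = 24 \cdot 39 = 936$)
$o + q{\left(-9,9 \right)} I = -80 - 8424 = -8504$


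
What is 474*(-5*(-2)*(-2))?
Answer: -9480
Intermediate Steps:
474*(-5*(-2)*(-2)) = 474*(10*(-2)) = 474*(-20) = -9480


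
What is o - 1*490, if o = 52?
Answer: -438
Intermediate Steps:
o - 1*490 = 52 - 1*490 = 52 - 490 = -438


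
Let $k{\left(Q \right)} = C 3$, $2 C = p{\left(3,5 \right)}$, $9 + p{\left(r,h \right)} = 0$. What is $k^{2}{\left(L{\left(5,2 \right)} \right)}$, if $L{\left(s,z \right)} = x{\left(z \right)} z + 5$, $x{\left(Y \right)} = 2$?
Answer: $\frac{729}{4} \approx 182.25$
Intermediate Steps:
$p{\left(r,h \right)} = -9$ ($p{\left(r,h \right)} = -9 + 0 = -9$)
$C = - \frac{9}{2}$ ($C = \frac{1}{2} \left(-9\right) = - \frac{9}{2} \approx -4.5$)
$L{\left(s,z \right)} = 5 + 2 z$ ($L{\left(s,z \right)} = 2 z + 5 = 5 + 2 z$)
$k{\left(Q \right)} = - \frac{27}{2}$ ($k{\left(Q \right)} = \left(- \frac{9}{2}\right) 3 = - \frac{27}{2}$)
$k^{2}{\left(L{\left(5,2 \right)} \right)} = \left(- \frac{27}{2}\right)^{2} = \frac{729}{4}$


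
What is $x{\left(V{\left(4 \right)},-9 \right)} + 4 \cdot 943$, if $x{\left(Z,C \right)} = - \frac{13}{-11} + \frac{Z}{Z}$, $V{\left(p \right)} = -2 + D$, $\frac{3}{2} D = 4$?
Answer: $\frac{41516}{11} \approx 3774.2$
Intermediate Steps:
$D = \frac{8}{3}$ ($D = \frac{2}{3} \cdot 4 = \frac{8}{3} \approx 2.6667$)
$V{\left(p \right)} = \frac{2}{3}$ ($V{\left(p \right)} = -2 + \frac{8}{3} = \frac{2}{3}$)
$x{\left(Z,C \right)} = \frac{24}{11}$ ($x{\left(Z,C \right)} = \left(-13\right) \left(- \frac{1}{11}\right) + 1 = \frac{13}{11} + 1 = \frac{24}{11}$)
$x{\left(V{\left(4 \right)},-9 \right)} + 4 \cdot 943 = \frac{24}{11} + 4 \cdot 943 = \frac{24}{11} + 3772 = \frac{41516}{11}$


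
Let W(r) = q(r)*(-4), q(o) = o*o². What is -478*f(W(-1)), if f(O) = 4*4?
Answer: -7648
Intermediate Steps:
q(o) = o³
W(r) = -4*r³ (W(r) = r³*(-4) = -4*r³)
f(O) = 16
-478*f(W(-1)) = -478*16 = -7648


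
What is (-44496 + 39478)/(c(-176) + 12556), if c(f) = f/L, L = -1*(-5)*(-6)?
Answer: -37635/94214 ≈ -0.39946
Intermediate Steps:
L = -30 (L = 5*(-6) = -30)
c(f) = -f/30 (c(f) = f/(-30) = f*(-1/30) = -f/30)
(-44496 + 39478)/(c(-176) + 12556) = (-44496 + 39478)/(-1/30*(-176) + 12556) = -5018/(88/15 + 12556) = -5018/188428/15 = -5018*15/188428 = -37635/94214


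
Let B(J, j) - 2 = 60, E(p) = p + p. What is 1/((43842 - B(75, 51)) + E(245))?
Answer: 1/44270 ≈ 2.2589e-5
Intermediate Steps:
E(p) = 2*p
B(J, j) = 62 (B(J, j) = 2 + 60 = 62)
1/((43842 - B(75, 51)) + E(245)) = 1/((43842 - 1*62) + 2*245) = 1/((43842 - 62) + 490) = 1/(43780 + 490) = 1/44270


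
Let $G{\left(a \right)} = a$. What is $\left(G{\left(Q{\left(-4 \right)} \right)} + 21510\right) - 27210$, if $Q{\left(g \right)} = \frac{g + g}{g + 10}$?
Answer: $- \frac{17104}{3} \approx -5701.3$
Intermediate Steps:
$Q{\left(g \right)} = \frac{2 g}{10 + g}$
$\left(G{\left(Q{\left(-4 \right)} \right)} + 21510\right) - 27210 = \left(2 \left(-4\right) \frac{1}{10 - 4} + 21510\right) - 27210 = \left(2 \left(-4\right) \frac{1}{6} + 21510\right) - 27210 = \left(- \frac{4}{3} + 21510\right) - 27210 = \frac{64526}{3} - 27210 = - \frac{17104}{3}$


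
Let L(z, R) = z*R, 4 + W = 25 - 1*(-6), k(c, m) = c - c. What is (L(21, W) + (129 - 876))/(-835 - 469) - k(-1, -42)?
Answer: 45/326 ≈ 0.13804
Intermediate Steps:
k(c, m) = 0
W = 27 (W = -4 + (25 - 1*(-6)) = -4 + (25 + 6) = -4 + 31 = 27)
L(z, R) = R*z
(L(21, W) + (129 - 876))/(-835 - 469) - k(-1, -42) = (27*21 + (129 - 876))/(-835 - 469) - 1*0 = (567 - 747)/(-1304) + 0 = -180*(-1/1304) + 0 = 45/326 + 0 = 45/326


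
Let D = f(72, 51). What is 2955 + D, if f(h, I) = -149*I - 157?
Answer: -4801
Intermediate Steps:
f(h, I) = -157 - 149*I
D = -7756 (D = -157 - 149*51 = -157 - 7599 = -7756)
2955 + D = 2955 - 7756 = -4801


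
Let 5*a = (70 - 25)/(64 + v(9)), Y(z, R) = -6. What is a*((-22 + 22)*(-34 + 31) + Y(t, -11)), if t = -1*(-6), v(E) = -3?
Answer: -54/61 ≈ -0.88525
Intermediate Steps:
t = 6
a = 9/61 (a = ((70 - 25)/(64 - 3))/5 = (45/61)/5 = (45*(1/61))/5 = (⅕)*(45/61) = 9/61 ≈ 0.14754)
a*((-22 + 22)*(-34 + 31) + Y(t, -11)) = 9*((-22 + 22)*(-34 + 31) - 6)/61 = 9*(0*(-3) - 6)/61 = 9*(0 - 6)/61 = (9/61)*(-6) = -54/61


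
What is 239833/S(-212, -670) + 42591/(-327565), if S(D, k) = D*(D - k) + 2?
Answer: -82696227199/31804596110 ≈ -2.6001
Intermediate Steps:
S(D, k) = 2 + D*(D - k)
239833/S(-212, -670) + 42591/(-327565) = 239833/(2 + (-212)² - 1*(-212)*(-670)) + 42591/(-327565) = 239833/(2 + 44944 - 142040) + 42591*(-1/327565) = 239833/(-97094) - 42591/327565 = 239833*(-1/97094) - 42591/327565 = -239833/97094 - 42591/327565 = -82696227199/31804596110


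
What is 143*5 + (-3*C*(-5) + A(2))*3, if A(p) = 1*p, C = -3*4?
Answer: 181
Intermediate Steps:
C = -12
A(p) = p
143*5 + (-3*C*(-5) + A(2))*3 = 143*5 + (-3*(-12)*(-5) + 2)*3 = 715 + (36*(-5) + 2)*3 = 715 + (-180 + 2)*3 = 715 - 178*3 = 715 - 534 = 181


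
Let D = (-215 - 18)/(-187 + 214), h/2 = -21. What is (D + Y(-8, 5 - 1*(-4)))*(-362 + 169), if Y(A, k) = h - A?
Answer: 222143/27 ≈ 8227.5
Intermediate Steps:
h = -42 (h = 2*(-21) = -42)
Y(A, k) = -42 - A
D = -233/27 ≈ -8.6296
(D + Y(-8, 5 - 1*(-4)))*(-362 + 169) = (-233/27 + (-42 - 1*(-8)))*(-362 + 169) = (-233/27 + (-42 + 8))*(-193) = (-233/27 - 34)*(-193) = -1151/27*(-193) = 222143/27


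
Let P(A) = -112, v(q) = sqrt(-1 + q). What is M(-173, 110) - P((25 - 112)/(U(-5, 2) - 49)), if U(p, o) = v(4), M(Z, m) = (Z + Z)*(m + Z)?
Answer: 21910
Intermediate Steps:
M(Z, m) = 2*Z*(Z + m) (M(Z, m) = (2*Z)*(Z + m) = 2*Z*(Z + m))
U(p, o) = sqrt(3) (U(p, o) = sqrt(-1 + 4) = sqrt(3))
M(-173, 110) - P((25 - 112)/(U(-5, 2) - 49)) = 2*(-173)*(-173 + 110) - 1*(-112) = 2*(-173)*(-63) + 112 = 21798 + 112 = 21910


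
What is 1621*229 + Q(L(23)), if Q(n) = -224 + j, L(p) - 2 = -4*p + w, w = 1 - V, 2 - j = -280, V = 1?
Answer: 371267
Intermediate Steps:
j = 282 (j = 2 - 1*(-280) = 2 + 280 = 282)
w = 0 (w = 1 - 1*1 = 1 - 1 = 0)
L(p) = 2 - 4*p (L(p) = 2 + (-4*p + 0) = 2 - 4*p)
Q(n) = 58 (Q(n) = -224 + 282 = 58)
1621*229 + Q(L(23)) = 1621*229 + 58 = 371209 + 58 = 371267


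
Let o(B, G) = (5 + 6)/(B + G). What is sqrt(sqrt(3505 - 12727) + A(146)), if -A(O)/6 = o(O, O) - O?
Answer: sqrt(18667998 + 21316*I*sqrt(9222))/146 ≈ 29.638 + 1.6201*I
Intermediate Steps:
o(B, G) = 11/(B + G)
A(O) = -33/O + 6*O (A(O) = -6*(11/(O + O) - O) = -6*(11/((2*O)) - O) = -6*(11*(1/(2*O)) - O) = -6*(11/(2*O) - O) = -6*(-O + 11/(2*O)) = -33/O + 6*O)
sqrt(sqrt(3505 - 12727) + A(146)) = sqrt(sqrt(3505 - 12727) + (-33/146 + 6*146)) = sqrt(sqrt(-9222) + (-33*1/146 + 876)) = sqrt(I*sqrt(9222) + (-33/146 + 876)) = sqrt(I*sqrt(9222) + 127863/146) = sqrt(127863/146 + I*sqrt(9222))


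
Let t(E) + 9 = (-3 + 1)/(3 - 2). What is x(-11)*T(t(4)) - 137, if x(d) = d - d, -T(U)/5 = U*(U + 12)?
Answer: -137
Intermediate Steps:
t(E) = -11 (t(E) = -9 + (-3 + 1)/(3 - 2) = -9 - 2/1 = -9 - 2*1 = -9 - 2 = -11)
T(U) = -5*U*(12 + U) (T(U) = -5*U*(U + 12) = -5*U*(12 + U))
x(d) = 0
x(-11)*T(t(4)) - 137 = 0*(-5*(-11)*(12 - 11)) - 137 = 0*(-5*(-11)*1) - 137 = 0*55 - 137 = 0 - 137 = -137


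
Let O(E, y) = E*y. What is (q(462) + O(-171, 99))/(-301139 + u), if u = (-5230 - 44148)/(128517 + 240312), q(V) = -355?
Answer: 6374840436/111068845609 ≈ 0.057395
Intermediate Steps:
u = -49378/368829 ≈ -0.13388
(q(462) + O(-171, 99))/(-301139 + u) = (-355 - 171*99)/(-301139 - 49378/368829) = (-355 - 16929)/(-111068845609/368829) = -17284*(-368829/111068845609) = 6374840436/111068845609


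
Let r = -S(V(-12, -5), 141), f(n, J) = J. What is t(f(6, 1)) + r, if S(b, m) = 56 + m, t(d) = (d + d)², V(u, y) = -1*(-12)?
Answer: -193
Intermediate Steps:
V(u, y) = 12
t(d) = 4*d² (t(d) = (2*d)² = 4*d²)
r = -197 (r = -(56 + 141) = -1*197 = -197)
t(f(6, 1)) + r = 4*1² - 197 = 4*1 - 197 = 4 - 197 = -193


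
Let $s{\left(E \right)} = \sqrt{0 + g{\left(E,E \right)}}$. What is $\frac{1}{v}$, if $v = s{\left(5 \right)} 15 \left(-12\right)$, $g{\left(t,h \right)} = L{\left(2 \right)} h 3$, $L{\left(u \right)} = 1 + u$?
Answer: $- \frac{\sqrt{5}}{2700} \approx -0.00082817$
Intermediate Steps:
$g{\left(t,h \right)} = 9 h$ ($g{\left(t,h \right)} = \left(1 + 2\right) h 3 = 3 h 3 = 9 h$)
$s{\left(E \right)} = 3 \sqrt{E}$ ($s{\left(E \right)} = \sqrt{0 + 9 E} = \sqrt{9 E} = 3 \sqrt{E}$)
$v = - 540 \sqrt{5}$ ($v = 3 \sqrt{5} \cdot 15 \left(-12\right) = 45 \sqrt{5} \left(-12\right) = - 540 \sqrt{5} \approx -1207.5$)
$\frac{1}{v} = \frac{1}{\left(-540\right) \sqrt{5}} = - \frac{\sqrt{5}}{2700}$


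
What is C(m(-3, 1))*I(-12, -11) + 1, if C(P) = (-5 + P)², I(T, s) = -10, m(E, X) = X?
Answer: -159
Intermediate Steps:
C(m(-3, 1))*I(-12, -11) + 1 = (-5 + 1)²*(-10) + 1 = (-4)²*(-10) + 1 = 16*(-10) + 1 = -160 + 1 = -159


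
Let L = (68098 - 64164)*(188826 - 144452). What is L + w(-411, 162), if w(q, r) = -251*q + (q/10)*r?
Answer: 873319094/5 ≈ 1.7466e+8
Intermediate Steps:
w(q, r) = -251*q + q*r/10 (w(q, r) = -251*q + (q/10)*r = -251*q + q*r/10)
L = 174567316 (L = 3934*44374 = 174567316)
L + w(-411, 162) = 174567316 + (1/10)*(-411)*(-2510 + 162) = 174567316 + (1/10)*(-411)*(-2348) = 174567316 + 482514/5 = 873319094/5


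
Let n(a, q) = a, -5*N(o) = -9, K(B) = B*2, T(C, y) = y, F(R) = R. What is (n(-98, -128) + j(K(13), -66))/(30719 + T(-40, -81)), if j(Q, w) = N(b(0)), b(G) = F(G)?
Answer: -481/153190 ≈ -0.0031399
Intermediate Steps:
b(G) = G
K(B) = 2*B
N(o) = 9/5 (N(o) = -1/5*(-9) = 9/5)
j(Q, w) = 9/5
(n(-98, -128) + j(K(13), -66))/(30719 + T(-40, -81)) = (-98 + 9/5)/(30719 - 81) = -481/5/30638 = -481/5*1/30638 = -481/153190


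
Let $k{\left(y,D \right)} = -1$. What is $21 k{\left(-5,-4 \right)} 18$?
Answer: $-378$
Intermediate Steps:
$21 k{\left(-5,-4 \right)} 18 = 21 \left(-1\right) 18 = \left(-21\right) 18 = -378$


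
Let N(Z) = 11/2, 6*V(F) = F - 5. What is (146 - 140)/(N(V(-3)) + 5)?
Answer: 4/7 ≈ 0.57143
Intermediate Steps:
V(F) = -5/6 + F/6 (V(F) = (F - 5)/6 = (-5 + F)/6 = -5/6 + F/6)
N(Z) = 11/2 (N(Z) = 11*(1/2) = 11/2)
(146 - 140)/(N(V(-3)) + 5) = (146 - 140)/(11/2 + 5) = 6/(21/2) = (2/21)*6 = 4/7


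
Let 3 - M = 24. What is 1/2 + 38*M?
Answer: -1595/2 ≈ -797.50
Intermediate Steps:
M = -21 (M = 3 - 1*24 = 3 - 24 = -21)
1/2 + 38*M = 1/2 + 38*(-21) = ½ - 798 = -1595/2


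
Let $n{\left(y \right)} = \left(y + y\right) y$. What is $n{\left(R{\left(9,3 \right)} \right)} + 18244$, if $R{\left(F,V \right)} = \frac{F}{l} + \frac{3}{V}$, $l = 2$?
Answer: $\frac{36609}{2} \approx 18305.0$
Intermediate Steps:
$R{\left(F,V \right)} = \frac{F}{2} + \frac{3}{V}$
$n{\left(y \right)} = 2 y^{2}$ ($n{\left(y \right)} = 2 y y = 2 y^{2}$)
$n{\left(R{\left(9,3 \right)} \right)} + 18244 = 2 \left(\frac{1}{2} \cdot 9 + \frac{3}{3}\right)^{2} + 18244 = 2 \left(\frac{9}{2} + 3 \cdot \frac{1}{3}\right)^{2} + 18244 = 2 \left(\frac{9}{2} + 1\right)^{2} + 18244 = 2 \left(\frac{11}{2}\right)^{2} + 18244 = 2 \cdot \frac{121}{4} + 18244 = \frac{121}{2} + 18244 = \frac{36609}{2}$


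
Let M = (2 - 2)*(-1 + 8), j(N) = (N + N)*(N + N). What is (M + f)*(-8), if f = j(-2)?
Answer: -128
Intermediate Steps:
j(N) = 4*N² (j(N) = (2*N)*(2*N) = 4*N²)
f = 16 (f = 4*(-2)² = 4*4 = 16)
M = 0 (M = 0*7 = 0)
(M + f)*(-8) = (0 + 16)*(-8) = 16*(-8) = -128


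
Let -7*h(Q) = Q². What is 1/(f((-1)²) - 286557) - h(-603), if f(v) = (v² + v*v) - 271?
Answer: 104292515027/2007782 ≈ 51944.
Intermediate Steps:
h(Q) = -Q²/7
f(v) = -271 + 2*v² (f(v) = (v² + v²) - 271 = 2*v² - 271 = -271 + 2*v²)
1/(f((-1)²) - 286557) - h(-603) = 1/((-271 + 2*((-1)²)²) - 286557) - (-1)*(-603)²/7 = 1/((-271 + 2*1²) - 286557) - (-1)*363609/7 = 1/((-271 + 2*1) - 286557) - 1*(-363609/7) = 1/((-271 + 2) - 286557) + 363609/7 = 1/(-269 - 286557) + 363609/7 = 1/(-286826) + 363609/7 = -1/286826 + 363609/7 = 104292515027/2007782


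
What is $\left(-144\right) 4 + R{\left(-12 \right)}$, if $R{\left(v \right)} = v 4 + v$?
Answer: $-636$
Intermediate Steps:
$R{\left(v \right)} = 5 v$ ($R{\left(v \right)} = 4 v + v = 5 v$)
$\left(-144\right) 4 + R{\left(-12 \right)} = \left(-144\right) 4 + 5 \left(-12\right) = -576 - 60 = -636$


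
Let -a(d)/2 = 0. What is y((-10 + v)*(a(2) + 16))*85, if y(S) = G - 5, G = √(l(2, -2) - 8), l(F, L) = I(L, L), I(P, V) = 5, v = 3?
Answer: -425 + 85*I*√3 ≈ -425.0 + 147.22*I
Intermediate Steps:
l(F, L) = 5
a(d) = 0 (a(d) = -2*0 = 0)
G = I*√3 (G = √(5 - 8) = √(-3) = I*√3 ≈ 1.732*I)
y(S) = -5 + I*√3 (y(S) = I*√3 - 5 = -5 + I*√3)
y((-10 + v)*(a(2) + 16))*85 = (-5 + I*√3)*85 = -425 + 85*I*√3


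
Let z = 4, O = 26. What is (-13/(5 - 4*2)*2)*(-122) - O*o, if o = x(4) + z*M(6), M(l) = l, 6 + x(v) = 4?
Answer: -4888/3 ≈ -1629.3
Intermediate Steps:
x(v) = -2 (x(v) = -6 + 4 = -2)
o = 22 (o = -2 + 4*6 = -2 + 24 = 22)
(-13/(5 - 4*2)*2)*(-122) - O*o = (-13/(5 - 4*2)*2)*(-122) - 26*22 = (-13/(5 - 8)*2)*(-122) - 1*572 = (-13/(-3)*2)*(-122) - 572 = (-13*(-⅓)*2)*(-122) - 572 = ((13/3)*2)*(-122) - 572 = (26/3)*(-122) - 572 = -3172/3 - 572 = -4888/3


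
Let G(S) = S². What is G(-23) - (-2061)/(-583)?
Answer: 306346/583 ≈ 525.46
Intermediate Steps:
G(-23) - (-2061)/(-583) = (-23)² - (-2061)/(-583) = 529 - (-2061)*(-1)/583 = 529 - 1*2061/583 = 529 - 2061/583 = 306346/583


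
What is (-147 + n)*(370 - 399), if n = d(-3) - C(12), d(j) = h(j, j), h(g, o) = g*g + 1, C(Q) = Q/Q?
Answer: 4002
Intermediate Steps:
C(Q) = 1
h(g, o) = 1 + g² (h(g, o) = g² + 1 = 1 + g²)
d(j) = 1 + j²
n = 9 (n = (1 + (-3)²) - 1*1 = (1 + 9) - 1 = 10 - 1 = 9)
(-147 + n)*(370 - 399) = (-147 + 9)*(370 - 399) = -138*(-29) = 4002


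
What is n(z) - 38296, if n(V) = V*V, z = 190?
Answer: -2196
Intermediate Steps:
n(V) = V²
n(z) - 38296 = 190² - 38296 = 36100 - 38296 = -2196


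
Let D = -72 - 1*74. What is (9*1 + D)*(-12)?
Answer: 1644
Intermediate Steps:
D = -146 (D = -72 - 74 = -146)
(9*1 + D)*(-12) = (9*1 - 146)*(-12) = (9 - 146)*(-12) = -137*(-12) = 1644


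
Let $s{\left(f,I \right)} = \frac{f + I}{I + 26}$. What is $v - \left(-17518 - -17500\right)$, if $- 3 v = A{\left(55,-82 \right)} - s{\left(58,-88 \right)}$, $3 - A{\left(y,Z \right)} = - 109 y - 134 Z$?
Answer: $\frac{156379}{93} \approx 1681.5$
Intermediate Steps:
$s{\left(f,I \right)} = \frac{I + f}{26 + I}$
$A{\left(y,Z \right)} = 3 + 109 y + 134 Z$ ($A{\left(y,Z \right)} = 3 - \left(- 109 y - 134 Z\right) = 3 - \left(- 134 Z - 109 y\right) = 3 + \left(109 y + 134 Z\right) = 3 + 109 y + 134 Z$)
$v = \frac{154705}{93}$ ($v = - \frac{\left(3 + 109 \cdot 55 + 134 \left(-82\right)\right) - \frac{-88 + 58}{26 - 88}}{3} = - \frac{\left(3 + 5995 - 10988\right) - \frac{1}{-62} \left(-30\right)}{3} = - \frac{-4990 - \left(- \frac{1}{62}\right) \left(-30\right)}{3} = - \frac{-4990 - \frac{15}{31}}{3} = \left(- \frac{1}{3}\right) \left(- \frac{154705}{31}\right) = \frac{154705}{93} \approx 1663.5$)
$v - \left(-17518 - -17500\right) = \frac{154705}{93} - \left(-17518 - -17500\right) = \frac{154705}{93} - \left(-17518 + 17500\right) = \frac{154705}{93} - -18 = \frac{154705}{93} + 18 = \frac{156379}{93}$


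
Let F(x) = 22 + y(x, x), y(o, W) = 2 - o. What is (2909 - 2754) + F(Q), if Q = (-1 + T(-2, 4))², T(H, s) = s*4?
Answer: -46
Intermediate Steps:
T(H, s) = 4*s
Q = 225 (Q = (-1 + 4*4)² = (-1 + 16)² = 15² = 225)
F(x) = 24 - x (F(x) = 22 + (2 - x) = 24 - x)
(2909 - 2754) + F(Q) = (2909 - 2754) + (24 - 1*225) = 155 + (24 - 225) = 155 - 201 = -46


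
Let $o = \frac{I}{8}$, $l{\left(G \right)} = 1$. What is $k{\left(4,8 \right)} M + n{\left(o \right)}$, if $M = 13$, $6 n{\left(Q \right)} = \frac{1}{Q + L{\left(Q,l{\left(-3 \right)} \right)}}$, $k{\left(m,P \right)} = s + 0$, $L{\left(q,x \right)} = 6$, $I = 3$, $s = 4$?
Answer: $\frac{7960}{153} \approx 52.026$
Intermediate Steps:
$k{\left(m,P \right)} = 4$ ($k{\left(m,P \right)} = 4 + 0 = 4$)
$o = \frac{3}{8} \approx 0.375$
$n{\left(Q \right)} = \frac{1}{6 \left(6 + Q\right)}$ ($n{\left(Q \right)} = \frac{1}{6 \left(Q + 6\right)} = \frac{1}{6 \left(6 + Q\right)}$)
$k{\left(4,8 \right)} M + n{\left(o \right)} = 4 \cdot 13 + \frac{1}{6 \left(6 + \frac{3}{8}\right)} = 52 + \frac{1}{6 \cdot \frac{51}{8}} = 52 + \frac{1}{6} \cdot \frac{8}{51} = 52 + \frac{4}{153} = \frac{7960}{153}$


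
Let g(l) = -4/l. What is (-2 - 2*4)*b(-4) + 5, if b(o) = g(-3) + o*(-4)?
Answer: -505/3 ≈ -168.33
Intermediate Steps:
b(o) = 4/3 - 4*o (b(o) = -4/(-3) + o*(-4) = -4*(-⅓) - 4*o = 4/3 - 4*o)
(-2 - 2*4)*b(-4) + 5 = (-2 - 2*4)*(4/3 - 4*(-4)) + 5 = (-2 - 8)*(4/3 + 16) + 5 = -10*52/3 + 5 = -520/3 + 5 = -505/3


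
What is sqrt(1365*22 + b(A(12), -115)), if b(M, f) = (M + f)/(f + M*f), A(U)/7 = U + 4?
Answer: sqrt(5071166889735)/12995 ≈ 173.29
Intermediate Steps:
A(U) = 28 + 7*U (A(U) = 7*(U + 4) = 7*(4 + U) = 28 + 7*U)
b(M, f) = (M + f)/(f + M*f)
sqrt(1365*22 + b(A(12), -115)) = sqrt(1365*22 + ((28 + 7*12) - 115)/((-115)*(1 + (28 + 7*12)))) = sqrt(30030 - ((28 + 84) - 115)/(115*(1 + (28 + 84)))) = sqrt(30030 - (112 - 115)/(115*(1 + 112))) = sqrt(30030 - 1/115*(-3)/113) = sqrt(30030 - 1/115*1/113*(-3)) = sqrt(30030 + 3/12995) = sqrt(390239853/12995) = sqrt(5071166889735)/12995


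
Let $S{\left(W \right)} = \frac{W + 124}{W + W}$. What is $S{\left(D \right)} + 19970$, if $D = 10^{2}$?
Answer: $\frac{499278}{25} \approx 19971.0$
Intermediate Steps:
$D = 100$
$S{\left(W \right)} = \frac{124 + W}{2 W}$
$S{\left(D \right)} + 19970 = \frac{124 + 100}{2 \cdot 100} + 19970 = \frac{1}{2} \cdot \frac{1}{100} \cdot 224 + 19970 = \frac{28}{25} + 19970 = \frac{499278}{25}$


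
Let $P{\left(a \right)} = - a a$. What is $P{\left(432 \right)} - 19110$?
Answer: $-205734$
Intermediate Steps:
$P{\left(a \right)} = - a^{2}$
$P{\left(432 \right)} - 19110 = - 432^{2} - 19110 = \left(-1\right) 186624 - 19110 = -186624 - 19110 = -205734$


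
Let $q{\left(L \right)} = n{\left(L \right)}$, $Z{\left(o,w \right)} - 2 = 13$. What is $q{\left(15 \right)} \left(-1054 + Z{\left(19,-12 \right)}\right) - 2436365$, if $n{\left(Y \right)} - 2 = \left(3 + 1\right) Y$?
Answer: $-2500783$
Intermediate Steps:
$Z{\left(o,w \right)} = 15$ ($Z{\left(o,w \right)} = 2 + 13 = 15$)
$n{\left(Y \right)} = 2 + 4 Y$ ($n{\left(Y \right)} = 2 + \left(3 + 1\right) Y = 2 + 4 Y$)
$q{\left(L \right)} = 2 + 4 L$
$q{\left(15 \right)} \left(-1054 + Z{\left(19,-12 \right)}\right) - 2436365 = \left(2 + 4 \cdot 15\right) \left(-1054 + 15\right) - 2436365 = \left(2 + 60\right) \left(-1039\right) - 2436365 = 62 \left(-1039\right) - 2436365 = -64418 - 2436365 = -2500783$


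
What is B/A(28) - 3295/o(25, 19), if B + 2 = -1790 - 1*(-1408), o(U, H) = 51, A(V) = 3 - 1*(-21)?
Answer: -4111/51 ≈ -80.608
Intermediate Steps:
A(V) = 24 (A(V) = 3 + 21 = 24)
B = -384 (B = -2 + (-1790 - 1*(-1408)) = -2 + (-1790 + 1408) = -2 - 382 = -384)
B/A(28) - 3295/o(25, 19) = -384/24 - 3295/51 = -384*1/24 - 3295*1/51 = -16 - 3295/51 = -4111/51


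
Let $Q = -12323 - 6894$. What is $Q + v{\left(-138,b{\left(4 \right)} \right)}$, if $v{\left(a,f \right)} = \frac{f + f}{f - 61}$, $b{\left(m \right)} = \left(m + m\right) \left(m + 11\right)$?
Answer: $- \frac{1133563}{59} \approx -19213.0$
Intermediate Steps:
$b{\left(m \right)} = 2 m \left(11 + m\right)$
$Q = -19217$
$v{\left(a,f \right)} = \frac{2 f}{-61 + f}$
$Q + v{\left(-138,b{\left(4 \right)} \right)} = -19217 + \frac{2 \cdot 2 \cdot 4 \left(11 + 4\right)}{-61 + 2 \cdot 4 \left(11 + 4\right)} = -19217 + \frac{2 \cdot 2 \cdot 4 \cdot 15}{-61 + 2 \cdot 4 \cdot 15} = -19217 + 2 \cdot 120 \frac{1}{-61 + 120} = -19217 + 2 \cdot 120 \cdot \frac{1}{59} = -19217 + \frac{240}{59} = - \frac{1133563}{59}$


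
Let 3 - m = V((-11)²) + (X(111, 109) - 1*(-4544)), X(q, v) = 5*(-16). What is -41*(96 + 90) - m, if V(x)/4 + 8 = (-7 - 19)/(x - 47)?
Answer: -118341/37 ≈ -3198.4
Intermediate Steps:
X(q, v) = -80
V(x) = -32 - 104/(-47 + x) (V(x) = -32 + 4*((-7 - 19)/(x - 47)) = -32 + 4*(-26/(-47 + x)) = -32 - 104/(-47 + x))
m = -163821/37 (m = 3 - (8*(175 - 4*(-11)²)/(-47 + (-11)²) + (-80 - 1*(-4544))) = 3 - (8*(175 - 4*121)/(-47 + 121) + (-80 + 4544)) = 3 - (8*(175 - 484)/74 + 4464) = 3 - (8*(1/74)*(-309) + 4464) = 3 - (-1236/37 + 4464) = 3 - 1*163932/37 = 3 - 163932/37 = -163821/37 ≈ -4427.6)
-41*(96 + 90) - m = -41*(96 + 90) - 1*(-163821/37) = -41*186 + 163821/37 = -7626 + 163821/37 = -118341/37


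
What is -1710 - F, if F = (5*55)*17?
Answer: -6385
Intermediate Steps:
F = 4675 (F = 275*17 = 4675)
-1710 - F = -1710 - 1*4675 = -1710 - 4675 = -6385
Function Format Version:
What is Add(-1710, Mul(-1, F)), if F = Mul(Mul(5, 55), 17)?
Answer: -6385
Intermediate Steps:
F = 4675 (F = Mul(275, 17) = 4675)
Add(-1710, Mul(-1, F)) = Add(-1710, Mul(-1, 4675)) = Add(-1710, -4675) = -6385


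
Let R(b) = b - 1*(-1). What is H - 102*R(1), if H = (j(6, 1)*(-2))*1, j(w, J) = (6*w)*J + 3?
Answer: -282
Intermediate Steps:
R(b) = 1 + b (R(b) = b + 1 = 1 + b)
j(w, J) = 3 + 6*J*w (j(w, J) = 6*J*w + 3 = 3 + 6*J*w)
H = -78 (H = ((3 + 6*1*6)*(-2))*1 = ((3 + 36)*(-2))*1 = (39*(-2))*1 = -78*1 = -78)
H - 102*R(1) = -78 - 102*(1 + 1) = -78 - 102*2 = -78 - 204 = -282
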